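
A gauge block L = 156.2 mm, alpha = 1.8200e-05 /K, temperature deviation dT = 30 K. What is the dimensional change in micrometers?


dL = L * alpha * dT
= 156.2 * 1.8200e-05 * 30
= 0.0852852 mm
dL_um = 0.0852852 * 1000 = 85.2852 um

85.2852


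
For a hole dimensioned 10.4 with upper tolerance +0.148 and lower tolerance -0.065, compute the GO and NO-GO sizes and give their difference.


GO = nominal - lower_tol (smallest hole = maximum material condition)
GO = 10.4 - 0.065 = 10.335
NO-GO = nominal + upper_tol (largest hole = least material condition)
NO-GO = 10.4 + 0.148 = 10.548
spread = NO-GO - GO = 10.548 - 10.335 = 0.2130

0.2130


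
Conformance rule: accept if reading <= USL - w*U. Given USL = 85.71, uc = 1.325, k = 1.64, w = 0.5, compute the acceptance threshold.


U = k * uc = 1.64 * 1.325 = 2.173
guard band g = w * U = 0.5 * 2.173 = 1.0865
AL = USL - g = 85.71 - 1.0865
AL = 84.6235

84.6235


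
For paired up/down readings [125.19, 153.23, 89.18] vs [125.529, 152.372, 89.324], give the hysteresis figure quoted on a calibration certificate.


|125.19 - 125.529| = 0.3390
|153.23 - 152.372| = 0.8580
|89.18 - 89.324| = 0.1440
hysteresis = max(diffs) = 0.8580

0.8580


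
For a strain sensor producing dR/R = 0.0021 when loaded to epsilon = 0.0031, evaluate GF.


GF = (dR/R) / epsilon
= 0.0021 / 0.0031
= 0.6774

0.6774


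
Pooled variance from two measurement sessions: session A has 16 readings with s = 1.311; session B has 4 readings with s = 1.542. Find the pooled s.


s_p = sqrt(((n1-1)*s1^2 + (n2-1)*s2^2) / (n1+n2-2))
numerator = (16-1)*1.311^2 + (4-1)*1.542^2 = 25.780815 + 7.133292 = 32.914107
denominator = 16 + 4 - 2 = 18
s_p^2 = 32.914107 / 18 = 1.8285615
s_p = sqrt(1.8285615) = 1.3522

1.3522


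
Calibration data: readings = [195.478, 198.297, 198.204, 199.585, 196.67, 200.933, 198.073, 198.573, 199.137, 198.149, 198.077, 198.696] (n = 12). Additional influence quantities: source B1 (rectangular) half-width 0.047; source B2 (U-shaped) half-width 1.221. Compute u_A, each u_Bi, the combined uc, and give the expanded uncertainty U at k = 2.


mean = (195.478 + 198.297 + 198.204 + 199.585 + 196.67 + 200.933 + 198.073 + 198.573 + 199.137 + 198.149 + 198.077 + 198.696) / 12 = 198.3226667
s = sqrt(sum((x - mean)^2)/(n-1)) = 1.3572543
u_A = s / sqrt(n) = 1.3572543 / sqrt(12) = 0.39180557
u_B1 = 0.047 / sqrt(3) = 0.027135463
u_B2 = 1.221 / sqrt(2) = 0.86337738
uc = sqrt(0.39180557^2 + 0.027135463^2 + 0.86337738^2) = 0.94850853
U = k * uc = 2 * 0.94850853
U = 1.8970

1.8970


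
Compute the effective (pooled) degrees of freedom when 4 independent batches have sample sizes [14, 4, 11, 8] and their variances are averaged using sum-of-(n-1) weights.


nu = sum_i (n_i - 1)
nu = ((14 - 1) + (4 - 1) + (11 - 1) + (8 - 1))
nu = 13 + 3 + 10 + 7
nu = 33

33


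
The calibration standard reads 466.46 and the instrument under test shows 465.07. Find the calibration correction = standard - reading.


Correction = standard - reading
= 466.46 - 465.07
= 1.3900

1.3900


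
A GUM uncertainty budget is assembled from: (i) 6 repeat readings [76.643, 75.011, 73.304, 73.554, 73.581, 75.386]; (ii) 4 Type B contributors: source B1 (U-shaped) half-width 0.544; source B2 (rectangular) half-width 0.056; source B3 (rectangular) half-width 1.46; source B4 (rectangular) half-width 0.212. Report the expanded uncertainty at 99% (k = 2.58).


mean = (76.643 + 75.011 + 73.304 + 73.554 + 73.581 + 75.386) / 6 = 74.57983333
s = sqrt(sum((x - mean)^2)/(n-1)) = 1.3244032
u_A = s / sqrt(n) = 1.3244032 / sqrt(6) = 0.54068534
u_B1 = 0.544 / sqrt(2) = 0.38466609
u_B2 = 0.056 / sqrt(3) = 0.032331615
u_B3 = 1.46 / sqrt(3) = 0.84293139
u_B4 = 0.212 / sqrt(3) = 0.12239826
uc = sqrt(0.54068534^2 + 0.38466609^2 + 0.032331615^2 + 0.84293139^2 + 0.12239826^2) = 1.0802169
U = k * uc = 2.58 * 1.0802169
U = 2.7870

2.7870


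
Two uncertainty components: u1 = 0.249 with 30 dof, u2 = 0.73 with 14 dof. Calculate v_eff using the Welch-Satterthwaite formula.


uc = sqrt(u1^2 + u2^2) = sqrt(0.249^2 + 0.73^2) = 0.77129826
v_eff = uc^4 / (u1^4/v1 + u2^4/v2)
= 0.77129826^4 / (0.249^4/30 + 0.73^4/14)
= 0.35390721 / 0.020412595
v_eff = 17.3377

17.3377


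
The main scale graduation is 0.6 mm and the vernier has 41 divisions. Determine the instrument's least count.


LC = MSD / n_div
= 0.6 / 41
= 0.0146

0.0146


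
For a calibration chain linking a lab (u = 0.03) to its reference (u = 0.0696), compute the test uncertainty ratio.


TUR = u_lab / u_ref
= 0.03 / 0.0696
= 0.4310

0.4310


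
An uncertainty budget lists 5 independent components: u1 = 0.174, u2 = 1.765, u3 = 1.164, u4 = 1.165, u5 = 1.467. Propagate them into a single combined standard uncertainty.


uc = sqrt(0.174^2 + 1.765^2 + 1.164^2 + 1.165^2 + 1.467^2)
uc = sqrt(8.009711)
uc = 2.8301

2.8301


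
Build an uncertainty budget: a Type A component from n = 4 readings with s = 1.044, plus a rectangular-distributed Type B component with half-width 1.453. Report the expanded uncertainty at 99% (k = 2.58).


u_A = s / sqrt(n) = 1.044 / sqrt(4) = 0.522
u_B = half_width / sqrt(3) = 1.453 / sqrt(3) = 0.83888994
uc = sqrt(u_A^2 + u_B^2) = sqrt(0.522^2 + 0.83888994^2) = 0.98803863
U = k * uc = 2.58 * 0.98803863
U = 2.5491

2.5491


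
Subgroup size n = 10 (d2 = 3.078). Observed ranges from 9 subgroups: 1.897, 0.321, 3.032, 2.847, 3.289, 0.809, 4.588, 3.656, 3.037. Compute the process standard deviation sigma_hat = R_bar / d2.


R_bar = (1.897 + 0.321 + 3.032 + 2.847 + 3.289 + 0.809 + 4.588 + 3.656 + 3.037) / 9
R_bar = 23.476 / 9 = 2.6084444
sigma_hat = R_bar / d2 = 2.6084444 / 3.078 = 0.8474

0.8474


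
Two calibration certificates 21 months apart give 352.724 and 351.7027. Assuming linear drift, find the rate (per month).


rate = (v2 - v1) / months
= (351.7027 - 352.724) / 21
= -1.0213 / 21
= -0.0486

-0.0486


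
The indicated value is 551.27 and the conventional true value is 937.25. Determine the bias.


Systematic error = measured - true
= 551.27 - 937.25
= -385.9800

-385.9800


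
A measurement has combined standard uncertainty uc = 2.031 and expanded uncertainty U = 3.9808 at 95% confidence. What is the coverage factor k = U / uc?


k = U / uc
k = 3.9808 / 2.031
k = 1.96

1.96


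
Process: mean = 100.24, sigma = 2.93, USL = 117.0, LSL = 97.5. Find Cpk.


Cpu = (USL - mean) / (3*sigma) = (117.0 - 100.24) / (3*2.93) = 1.9067
Cpl = (mean - LSL) / (3*sigma) = (100.24 - 97.5) / (3*2.93) = 0.3117
Cpk = min(Cpu, Cpl) = 0.3117

0.3117


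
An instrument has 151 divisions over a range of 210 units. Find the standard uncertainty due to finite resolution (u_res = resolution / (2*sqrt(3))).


resolution = range / divisions
resolution = 210 / 151 = 1.3907285
u_res = resolution / (2*sqrt(3))
u_res = 1.3907285 / 3.4641016
u_res = 0.4015

0.4015


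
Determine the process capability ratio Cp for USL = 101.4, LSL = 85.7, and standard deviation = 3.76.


Cp = (USL - LSL) / (6 * sigma)
= (101.4 - 85.7) / (6 * 3.76)
= 15.7000 / 22.5600
= 0.6959

0.6959


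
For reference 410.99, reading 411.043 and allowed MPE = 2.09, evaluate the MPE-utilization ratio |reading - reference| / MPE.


e = indication - reference = 411.043 - 410.99 = 0.0530
|e| = 0.0530
ratio = |e| / MPE = 0.0530 / 2.09
ratio = 0.0254

0.0254


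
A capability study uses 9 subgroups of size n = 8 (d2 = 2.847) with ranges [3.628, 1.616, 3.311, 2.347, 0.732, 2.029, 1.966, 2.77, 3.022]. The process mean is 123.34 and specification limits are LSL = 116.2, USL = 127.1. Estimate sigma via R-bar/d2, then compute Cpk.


R_bar = (3.628 + 1.616 + 3.311 + 2.347 + 0.732 + 2.029 + 1.966 + 2.77 + 3.022) / 9 = 2.3801111
sigma = R_bar / d2 = 2.3801111 / 2.847 = 0.83600671
Cp = (USL - LSL)/(6*sigma) = (127.1 - 116.2)/(6*0.83600671) = 2.1730
Cpu = (127.1 - 123.34)/(3*0.83600671) = 1.4992
Cpl = (123.34 - 116.2)/(3*0.83600671) = 2.8469
Cpk = min(Cpu, Cpl) = 1.4992

1.4992


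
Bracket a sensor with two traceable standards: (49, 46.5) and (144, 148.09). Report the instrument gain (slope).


slope = (y2 - y1) / (x2 - x1)
= (148.09 - 46.5) / (144 - 49)
= 101.5900 / 95
= 1.0694

1.0694


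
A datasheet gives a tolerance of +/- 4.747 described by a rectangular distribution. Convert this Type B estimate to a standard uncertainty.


u_B = half_width / sqrt(3)
u_B = 4.747 / 1.7320508
u_B = 2.7407

2.7407


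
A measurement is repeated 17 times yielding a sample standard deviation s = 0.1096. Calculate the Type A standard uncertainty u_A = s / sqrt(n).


u_A = s / sqrt(n)
u_A = 0.1096 / sqrt(17)
u_A = 0.1096 / 4.1231056
u_A = 0.0266

0.0266


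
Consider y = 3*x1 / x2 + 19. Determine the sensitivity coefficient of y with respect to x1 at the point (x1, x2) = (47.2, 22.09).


y = 3*x1 / x2 + 19
dy/dx1 = 3/x2
Evaluate at x2 = 22.09: c1 = 3 / 22.09
c1 = 0.1358

0.1358


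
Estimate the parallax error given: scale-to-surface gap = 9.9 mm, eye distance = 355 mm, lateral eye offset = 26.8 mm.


error = h * offset / d
= 9.9 * 26.8 / 355
= 0.7474

0.7474


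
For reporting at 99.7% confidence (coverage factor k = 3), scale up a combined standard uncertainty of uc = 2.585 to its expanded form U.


U = k * uc
U = 3 * 2.585
U = 7.7550

7.7550


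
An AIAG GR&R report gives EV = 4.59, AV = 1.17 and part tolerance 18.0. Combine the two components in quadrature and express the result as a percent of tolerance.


GRR = sqrt(EV^2 + AV^2) = sqrt(4.59^2 + 1.17^2) = 4.7367711
%GRR = GRR / tol * 100 = 4.7367711 / 18.0 * 100
%GRR = 26.3154

26.3154


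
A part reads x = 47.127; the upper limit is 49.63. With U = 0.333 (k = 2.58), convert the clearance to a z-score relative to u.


u = U / k = 0.333 / 2.58 = 0.12906977
margin = |USL - x| = |49.63 - 47.127| = 2.503
z = margin / u = 2.503 / 0.12906977
z = 19.3926

19.3926


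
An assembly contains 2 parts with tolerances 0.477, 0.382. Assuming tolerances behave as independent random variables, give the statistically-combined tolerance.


RSS = sqrt(0.477^2 + 0.382^2)
= sqrt(0.373453)
= 0.6111

0.6111


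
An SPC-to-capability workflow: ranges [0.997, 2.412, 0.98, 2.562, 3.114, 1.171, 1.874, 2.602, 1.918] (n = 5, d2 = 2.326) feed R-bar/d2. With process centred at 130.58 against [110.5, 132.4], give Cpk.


R_bar = (0.997 + 2.412 + 0.98 + 2.562 + 3.114 + 1.171 + 1.874 + 2.602 + 1.918) / 9 = 1.9588889
sigma = R_bar / d2 = 1.9588889 / 2.326 = 0.84217064
Cp = (USL - LSL)/(6*sigma) = (132.4 - 110.5)/(6*0.84217064) = 4.3340
Cpu = (132.4 - 130.58)/(3*0.84217064) = 0.7204
Cpl = (130.58 - 110.5)/(3*0.84217064) = 7.9477
Cpk = min(Cpu, Cpl) = 0.7204

0.7204


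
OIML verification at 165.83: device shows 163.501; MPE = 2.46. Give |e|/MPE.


e = indication - reference = 163.501 - 165.83 = -2.3290
|e| = 2.3290
ratio = |e| / MPE = 2.3290 / 2.46
ratio = 0.9467

0.9467


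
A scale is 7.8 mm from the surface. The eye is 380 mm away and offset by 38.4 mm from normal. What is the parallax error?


error = h * offset / d
= 7.8 * 38.4 / 380
= 0.7882

0.7882


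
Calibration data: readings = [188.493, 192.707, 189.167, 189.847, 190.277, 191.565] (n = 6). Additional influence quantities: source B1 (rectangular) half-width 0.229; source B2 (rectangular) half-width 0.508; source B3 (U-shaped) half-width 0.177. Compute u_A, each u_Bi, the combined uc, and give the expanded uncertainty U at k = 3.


mean = (188.493 + 192.707 + 189.167 + 189.847 + 190.277 + 191.565) / 6 = 190.3426667
s = sqrt(sum((x - mean)^2)/(n-1)) = 1.5580518
u_A = s / sqrt(n) = 1.5580518 / sqrt(6) = 0.63607198
u_B1 = 0.229 / sqrt(3) = 0.13221321
u_B2 = 0.508 / sqrt(3) = 0.29329394
u_B3 = 0.177 / sqrt(2) = 0.1251579
uc = sqrt(0.63607198^2 + 0.13221321^2 + 0.29329394^2 + 0.1251579^2) = 0.72370832
U = k * uc = 3 * 0.72370832
U = 2.1711

2.1711


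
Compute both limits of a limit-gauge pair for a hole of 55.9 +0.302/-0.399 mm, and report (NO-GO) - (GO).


GO = nominal - lower_tol (smallest hole = maximum material condition)
GO = 55.9 - 0.399 = 55.501
NO-GO = nominal + upper_tol (largest hole = least material condition)
NO-GO = 55.9 + 0.302 = 56.202
spread = NO-GO - GO = 56.202 - 55.501 = 0.7010

0.7010


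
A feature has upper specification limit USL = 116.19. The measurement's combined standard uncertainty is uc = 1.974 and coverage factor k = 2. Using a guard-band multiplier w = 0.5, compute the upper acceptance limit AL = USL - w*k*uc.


U = k * uc = 2 * 1.974 = 3.948
guard band g = w * U = 0.5 * 3.948 = 1.974
AL = USL - g = 116.19 - 1.974
AL = 114.2160

114.2160


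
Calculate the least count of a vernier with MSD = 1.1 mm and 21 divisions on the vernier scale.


LC = MSD / n_div
= 1.1 / 21
= 0.0524

0.0524


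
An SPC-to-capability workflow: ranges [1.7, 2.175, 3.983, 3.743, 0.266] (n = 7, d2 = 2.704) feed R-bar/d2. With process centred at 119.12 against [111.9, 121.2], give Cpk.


R_bar = (1.7 + 2.175 + 3.983 + 3.743 + 0.266) / 5 = 2.3734
sigma = R_bar / d2 = 2.3734 / 2.704 = 0.87773669
Cp = (USL - LSL)/(6*sigma) = (121.2 - 111.9)/(6*0.87773669) = 1.7659
Cpu = (121.2 - 119.12)/(3*0.87773669) = 0.7899
Cpl = (119.12 - 111.9)/(3*0.87773669) = 2.7419
Cpk = min(Cpu, Cpl) = 0.7899

0.7899


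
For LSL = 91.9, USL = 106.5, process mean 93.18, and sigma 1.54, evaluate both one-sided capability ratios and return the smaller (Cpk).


Cpu = (USL - mean) / (3*sigma) = (106.5 - 93.18) / (3*1.54) = 2.8831
Cpl = (mean - LSL) / (3*sigma) = (93.18 - 91.9) / (3*1.54) = 0.2771
Cpk = min(Cpu, Cpl) = 0.2771

0.2771


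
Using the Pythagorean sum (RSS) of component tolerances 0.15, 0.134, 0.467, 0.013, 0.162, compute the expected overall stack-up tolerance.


RSS = sqrt(0.15^2 + 0.134^2 + 0.467^2 + 0.013^2 + 0.162^2)
= sqrt(0.284958)
= 0.5338

0.5338


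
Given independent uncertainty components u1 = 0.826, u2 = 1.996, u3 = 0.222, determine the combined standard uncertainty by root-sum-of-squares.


uc = sqrt(0.826^2 + 1.996^2 + 0.222^2)
uc = sqrt(4.715576)
uc = 2.1715

2.1715


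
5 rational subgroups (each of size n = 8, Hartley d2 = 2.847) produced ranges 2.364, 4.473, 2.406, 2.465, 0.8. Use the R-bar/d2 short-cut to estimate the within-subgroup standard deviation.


R_bar = (2.364 + 4.473 + 2.406 + 2.465 + 0.8) / 5
R_bar = 12.508 / 5 = 2.5016
sigma_hat = R_bar / d2 = 2.5016 / 2.847 = 0.8787

0.8787


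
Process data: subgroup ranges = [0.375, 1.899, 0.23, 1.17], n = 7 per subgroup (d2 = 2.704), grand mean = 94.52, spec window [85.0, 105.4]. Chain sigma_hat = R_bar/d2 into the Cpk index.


R_bar = (0.375 + 1.899 + 0.23 + 1.17) / 4 = 0.9185
sigma = R_bar / d2 = 0.9185 / 2.704 = 0.33968195
Cp = (USL - LSL)/(6*sigma) = (105.4 - 85.0)/(6*0.33968195) = 10.0094
Cpu = (105.4 - 94.52)/(3*0.33968195) = 10.6767
Cpl = (94.52 - 85.0)/(3*0.33968195) = 9.3421
Cpk = min(Cpu, Cpl) = 9.3421

9.3421


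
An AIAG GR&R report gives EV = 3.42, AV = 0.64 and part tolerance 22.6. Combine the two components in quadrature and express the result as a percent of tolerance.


GRR = sqrt(EV^2 + AV^2) = sqrt(3.42^2 + 0.64^2) = 3.4793678
%GRR = GRR / tol * 100 = 3.4793678 / 22.6 * 100
%GRR = 15.3954

15.3954


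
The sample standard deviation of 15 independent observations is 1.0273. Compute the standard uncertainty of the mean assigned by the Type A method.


u_A = s / sqrt(n)
u_A = 1.0273 / sqrt(15)
u_A = 1.0273 / 3.8729833
u_A = 0.2652

0.2652


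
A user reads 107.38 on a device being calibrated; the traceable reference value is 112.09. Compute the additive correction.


Correction = standard - reading
= 112.09 - 107.38
= 4.7100

4.7100


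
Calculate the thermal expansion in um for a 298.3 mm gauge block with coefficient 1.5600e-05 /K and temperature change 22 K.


dL = L * alpha * dT
= 298.3 * 1.5600e-05 * 22
= 0.1023766 mm
dL_um = 0.1023766 * 1000 = 102.3766 um

102.3766


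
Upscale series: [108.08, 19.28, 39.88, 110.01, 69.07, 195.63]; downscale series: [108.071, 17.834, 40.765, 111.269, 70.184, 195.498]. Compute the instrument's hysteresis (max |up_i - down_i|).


|108.08 - 108.071| = 0.0090
|19.28 - 17.834| = 1.4460
|39.88 - 40.765| = 0.8850
|110.01 - 111.269| = 1.2590
|69.07 - 70.184| = 1.1140
|195.63 - 195.498| = 0.1320
hysteresis = max(diffs) = 1.4460

1.4460


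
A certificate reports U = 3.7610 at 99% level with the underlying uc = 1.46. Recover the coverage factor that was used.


k = U / uc
k = 3.7610 / 1.46
k = 2.576

2.576


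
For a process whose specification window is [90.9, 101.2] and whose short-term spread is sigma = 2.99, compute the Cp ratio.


Cp = (USL - LSL) / (6 * sigma)
= (101.2 - 90.9) / (6 * 2.99)
= 10.3000 / 17.9400
= 0.5741

0.5741


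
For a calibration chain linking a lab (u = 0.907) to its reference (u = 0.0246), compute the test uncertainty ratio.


TUR = u_lab / u_ref
= 0.907 / 0.0246
= 36.8699

36.8699


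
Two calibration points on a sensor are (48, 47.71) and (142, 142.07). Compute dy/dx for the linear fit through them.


slope = (y2 - y1) / (x2 - x1)
= (142.07 - 47.71) / (142 - 48)
= 94.3600 / 94
= 1.0038

1.0038


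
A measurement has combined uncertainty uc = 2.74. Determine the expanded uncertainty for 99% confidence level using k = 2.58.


U = k * uc
U = 2.58 * 2.74
U = 7.0692

7.0692


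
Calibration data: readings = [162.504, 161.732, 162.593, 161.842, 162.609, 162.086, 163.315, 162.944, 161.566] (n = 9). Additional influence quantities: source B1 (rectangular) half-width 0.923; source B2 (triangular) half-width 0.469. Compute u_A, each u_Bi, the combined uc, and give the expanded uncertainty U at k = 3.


mean = (162.504 + 161.732 + 162.593 + 161.842 + 162.609 + 162.086 + 163.315 + 162.944 + 161.566) / 9 = 162.3545556
s = sqrt(sum((x - mean)^2)/(n-1)) = 0.58716056
u_A = s / sqrt(n) = 0.58716056 / sqrt(9) = 0.19572019
u_B1 = 0.923 / sqrt(3) = 0.5328943
u_B2 = 0.469 / sqrt(6) = 0.19146845
uc = sqrt(0.19572019^2 + 0.5328943^2 + 0.19146845^2) = 0.59911843
U = k * uc = 3 * 0.59911843
U = 1.7974

1.7974


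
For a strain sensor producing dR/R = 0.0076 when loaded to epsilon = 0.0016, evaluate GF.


GF = (dR/R) / epsilon
= 0.0076 / 0.0016
= 4.7500

4.7500


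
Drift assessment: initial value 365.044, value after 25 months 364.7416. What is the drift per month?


rate = (v2 - v1) / months
= (364.7416 - 365.044) / 25
= -0.3024 / 25
= -0.0121

-0.0121


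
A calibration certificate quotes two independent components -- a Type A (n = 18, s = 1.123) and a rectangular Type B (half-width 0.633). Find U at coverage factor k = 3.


u_A = s / sqrt(n) = 1.123 / sqrt(18) = 0.26469364
u_B = half_width / sqrt(3) = 0.633 / sqrt(3) = 0.36546272
uc = sqrt(u_A^2 + u_B^2) = sqrt(0.26469364^2 + 0.36546272^2) = 0.45124907
U = k * uc = 3 * 0.45124907
U = 1.3537

1.3537


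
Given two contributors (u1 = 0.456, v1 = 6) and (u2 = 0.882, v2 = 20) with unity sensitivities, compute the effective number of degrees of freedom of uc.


uc = sqrt(u1^2 + u2^2) = sqrt(0.456^2 + 0.882^2) = 0.99290483
v_eff = uc^4 / (u1^4/v1 + u2^4/v2)
= 0.99290483^4 / (0.456^4/6 + 0.882^4/20)
= 0.97191994 / 0.037464518
v_eff = 25.9424

25.9424


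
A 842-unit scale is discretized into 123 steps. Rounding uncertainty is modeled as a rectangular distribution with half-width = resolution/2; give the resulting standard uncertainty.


resolution = range / divisions
resolution = 842 / 123 = 6.8455285
u_res = resolution / (2*sqrt(3))
u_res = 6.8455285 / 3.4641016
u_res = 1.9761

1.9761


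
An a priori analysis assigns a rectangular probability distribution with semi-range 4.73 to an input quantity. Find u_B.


u_B = half_width / sqrt(3)
u_B = 4.73 / 1.7320508
u_B = 2.7309

2.7309


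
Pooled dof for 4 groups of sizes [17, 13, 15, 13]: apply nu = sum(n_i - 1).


nu = sum_i (n_i - 1)
nu = ((17 - 1) + (13 - 1) + (15 - 1) + (13 - 1))
nu = 16 + 12 + 14 + 12
nu = 54

54


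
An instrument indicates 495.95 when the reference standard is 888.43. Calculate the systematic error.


Systematic error = measured - true
= 495.95 - 888.43
= -392.4800

-392.4800


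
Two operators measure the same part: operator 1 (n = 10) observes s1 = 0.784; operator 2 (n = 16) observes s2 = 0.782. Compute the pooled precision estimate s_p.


s_p = sqrt(((n1-1)*s1^2 + (n2-1)*s2^2) / (n1+n2-2))
numerator = (10-1)*0.784^2 + (16-1)*0.782^2 = 5.531904 + 9.17286 = 14.704764
denominator = 10 + 16 - 2 = 24
s_p^2 = 14.704764 / 24 = 0.6126985
s_p = sqrt(0.6126985) = 0.7828

0.7828


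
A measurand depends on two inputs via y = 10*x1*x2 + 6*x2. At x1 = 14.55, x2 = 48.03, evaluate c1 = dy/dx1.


y = 10*x1*x2 + 6*x2
dy/dx1 = 10*x2
Evaluate at x2 = 48.03: c1 = 10 * 48.03
c1 = 480.3000

480.3000


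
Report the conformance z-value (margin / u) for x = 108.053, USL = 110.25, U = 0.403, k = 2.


u = U / k = 0.403 / 2 = 0.2015
margin = |USL - x| = |110.25 - 108.053| = 2.197
z = margin / u = 2.197 / 0.2015
z = 10.9032

10.9032


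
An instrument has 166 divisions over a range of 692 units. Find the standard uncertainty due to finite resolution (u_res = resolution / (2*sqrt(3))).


resolution = range / divisions
resolution = 692 / 166 = 4.1686747
u_res = resolution / (2*sqrt(3))
u_res = 4.1686747 / 3.4641016
u_res = 1.2034

1.2034


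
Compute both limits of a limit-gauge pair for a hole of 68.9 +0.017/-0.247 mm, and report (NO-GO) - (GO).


GO = nominal - lower_tol (smallest hole = maximum material condition)
GO = 68.9 - 0.247 = 68.653
NO-GO = nominal + upper_tol (largest hole = least material condition)
NO-GO = 68.9 + 0.017 = 68.917
spread = NO-GO - GO = 68.917 - 68.653 = 0.2640

0.2640


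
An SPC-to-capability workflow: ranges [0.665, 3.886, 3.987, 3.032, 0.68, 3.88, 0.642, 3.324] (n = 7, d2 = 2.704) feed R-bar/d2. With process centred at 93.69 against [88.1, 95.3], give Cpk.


R_bar = (0.665 + 3.886 + 3.987 + 3.032 + 0.68 + 3.88 + 0.642 + 3.324) / 8 = 2.512
sigma = R_bar / d2 = 2.512 / 2.704 = 0.92899408
Cp = (USL - LSL)/(6*sigma) = (95.3 - 88.1)/(6*0.92899408) = 1.2917
Cpu = (95.3 - 93.69)/(3*0.92899408) = 0.5777
Cpl = (93.69 - 88.1)/(3*0.92899408) = 2.0058
Cpk = min(Cpu, Cpl) = 0.5777

0.5777


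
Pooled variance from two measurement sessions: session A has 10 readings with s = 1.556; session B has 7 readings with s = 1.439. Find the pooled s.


s_p = sqrt(((n1-1)*s1^2 + (n2-1)*s2^2) / (n1+n2-2))
numerator = (10-1)*1.556^2 + (7-1)*1.439^2 = 21.790224 + 12.424326 = 34.21455
denominator = 10 + 7 - 2 = 15
s_p^2 = 34.21455 / 15 = 2.28097
s_p = sqrt(2.28097) = 1.5103

1.5103


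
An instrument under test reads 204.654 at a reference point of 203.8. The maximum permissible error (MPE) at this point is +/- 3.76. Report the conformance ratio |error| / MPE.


e = indication - reference = 204.654 - 203.8 = 0.8540
|e| = 0.8540
ratio = |e| / MPE = 0.8540 / 3.76
ratio = 0.2271

0.2271


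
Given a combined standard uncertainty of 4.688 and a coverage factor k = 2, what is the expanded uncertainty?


U = k * uc
U = 2 * 4.688
U = 9.3760

9.3760


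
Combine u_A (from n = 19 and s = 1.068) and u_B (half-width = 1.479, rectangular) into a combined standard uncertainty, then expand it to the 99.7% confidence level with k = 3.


u_A = s / sqrt(n) = 1.068 / sqrt(19) = 0.245016
u_B = half_width / sqrt(3) = 1.479 / sqrt(3) = 0.85390105
uc = sqrt(u_A^2 + u_B^2) = sqrt(0.245016^2 + 0.85390105^2) = 0.88835795
U = k * uc = 3 * 0.88835795
U = 2.6651

2.6651


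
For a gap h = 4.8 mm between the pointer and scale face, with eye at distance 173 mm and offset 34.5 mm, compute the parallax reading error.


error = h * offset / d
= 4.8 * 34.5 / 173
= 0.9572

0.9572


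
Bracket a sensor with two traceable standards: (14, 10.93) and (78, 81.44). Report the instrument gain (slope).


slope = (y2 - y1) / (x2 - x1)
= (81.44 - 10.93) / (78 - 14)
= 70.5100 / 64
= 1.1017

1.1017


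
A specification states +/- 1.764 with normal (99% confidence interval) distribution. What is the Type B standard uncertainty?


u_B = half_width / 2.576
u_B = 1.764 / 2.576
u_B = 0.6848

0.6848


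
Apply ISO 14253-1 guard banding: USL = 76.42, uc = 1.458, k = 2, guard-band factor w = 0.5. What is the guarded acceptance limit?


U = k * uc = 2 * 1.458 = 2.916
guard band g = w * U = 0.5 * 2.916 = 1.458
AL = USL - g = 76.42 - 1.458
AL = 74.9620

74.9620


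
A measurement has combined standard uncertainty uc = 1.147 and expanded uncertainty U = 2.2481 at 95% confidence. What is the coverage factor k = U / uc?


k = U / uc
k = 2.2481 / 1.147
k = 1.96

1.96


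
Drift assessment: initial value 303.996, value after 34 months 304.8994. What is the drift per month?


rate = (v2 - v1) / months
= (304.8994 - 303.996) / 34
= 0.9034 / 34
= 0.0266

0.0266


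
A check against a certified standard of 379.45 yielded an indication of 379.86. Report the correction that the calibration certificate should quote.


Correction = standard - reading
= 379.45 - 379.86
= -0.4100

-0.4100


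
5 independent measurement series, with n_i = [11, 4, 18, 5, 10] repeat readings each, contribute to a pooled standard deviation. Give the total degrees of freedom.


nu = sum_i (n_i - 1)
nu = ((11 - 1) + (4 - 1) + (18 - 1) + (5 - 1) + (10 - 1))
nu = 10 + 3 + 17 + 4 + 9
nu = 43

43


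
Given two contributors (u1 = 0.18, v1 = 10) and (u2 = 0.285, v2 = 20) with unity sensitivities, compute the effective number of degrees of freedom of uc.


uc = sqrt(u1^2 + u2^2) = sqrt(0.18^2 + 0.285^2) = 0.33708308
v_eff = uc^4 / (u1^4/v1 + u2^4/v2)
= 0.33708308^4 / (0.18^4/10 + 0.285^4/20)
= 0.012910641 / 0.00043485103
v_eff = 29.6898

29.6898


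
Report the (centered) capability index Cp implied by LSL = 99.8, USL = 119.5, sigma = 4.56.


Cp = (USL - LSL) / (6 * sigma)
= (119.5 - 99.8) / (6 * 4.56)
= 19.7000 / 27.3600
= 0.7200

0.7200


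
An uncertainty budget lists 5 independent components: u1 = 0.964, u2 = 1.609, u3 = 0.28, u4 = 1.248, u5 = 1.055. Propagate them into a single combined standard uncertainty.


uc = sqrt(0.964^2 + 1.609^2 + 0.28^2 + 1.248^2 + 1.055^2)
uc = sqrt(6.267106)
uc = 2.5034

2.5034


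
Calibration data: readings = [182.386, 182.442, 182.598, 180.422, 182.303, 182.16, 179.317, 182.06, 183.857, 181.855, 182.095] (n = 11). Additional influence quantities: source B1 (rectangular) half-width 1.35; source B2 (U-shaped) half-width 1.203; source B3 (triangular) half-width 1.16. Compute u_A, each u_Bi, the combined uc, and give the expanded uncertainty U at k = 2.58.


mean = (182.386 + 182.442 + 182.598 + 180.422 + 182.303 + 182.16 + 179.317 + 182.06 + 183.857 + 181.855 + 182.095) / 11 = 181.9540909
s = sqrt(sum((x - mean)^2)/(n-1)) = 1.1818147
u_A = s / sqrt(n) = 1.1818147 / sqrt(11) = 0.35633054
u_B1 = 1.35 / sqrt(3) = 0.77942286
u_B2 = 1.203 / sqrt(2) = 0.85064946
u_B3 = 1.16 / sqrt(6) = 0.47356802
uc = sqrt(0.35633054^2 + 0.77942286^2 + 0.85064946^2 + 0.47356802^2) = 1.2970515
U = k * uc = 2.58 * 1.2970515
U = 3.3464

3.3464


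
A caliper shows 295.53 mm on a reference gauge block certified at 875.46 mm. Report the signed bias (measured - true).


Systematic error = measured - true
= 295.53 - 875.46
= -579.9300

-579.9300


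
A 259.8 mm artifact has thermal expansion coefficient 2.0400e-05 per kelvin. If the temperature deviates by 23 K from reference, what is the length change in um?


dL = L * alpha * dT
= 259.8 * 2.0400e-05 * 23
= 0.1218982 mm
dL_um = 0.1218982 * 1000 = 121.8982 um

121.8982


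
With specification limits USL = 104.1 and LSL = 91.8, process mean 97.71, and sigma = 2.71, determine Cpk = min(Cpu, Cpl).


Cpu = (USL - mean) / (3*sigma) = (104.1 - 97.71) / (3*2.71) = 0.7860
Cpl = (mean - LSL) / (3*sigma) = (97.71 - 91.8) / (3*2.71) = 0.7269
Cpk = min(Cpu, Cpl) = 0.7269

0.7269


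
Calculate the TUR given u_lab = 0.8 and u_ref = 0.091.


TUR = u_lab / u_ref
= 0.8 / 0.091
= 8.7912

8.7912


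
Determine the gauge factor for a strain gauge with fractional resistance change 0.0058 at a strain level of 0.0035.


GF = (dR/R) / epsilon
= 0.0058 / 0.0035
= 1.6571

1.6571


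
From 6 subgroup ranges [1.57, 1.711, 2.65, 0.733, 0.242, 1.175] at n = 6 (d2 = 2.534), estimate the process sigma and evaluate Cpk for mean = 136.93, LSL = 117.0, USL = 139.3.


R_bar = (1.57 + 1.711 + 2.65 + 0.733 + 0.242 + 1.175) / 6 = 1.3468333
sigma = R_bar / d2 = 1.3468333 / 2.534 = 0.53150485
Cp = (USL - LSL)/(6*sigma) = (139.3 - 117.0)/(6*0.53150485) = 6.9927
Cpu = (139.3 - 136.93)/(3*0.53150485) = 1.4863
Cpl = (136.93 - 117.0)/(3*0.53150485) = 12.4991
Cpk = min(Cpu, Cpl) = 1.4863

1.4863


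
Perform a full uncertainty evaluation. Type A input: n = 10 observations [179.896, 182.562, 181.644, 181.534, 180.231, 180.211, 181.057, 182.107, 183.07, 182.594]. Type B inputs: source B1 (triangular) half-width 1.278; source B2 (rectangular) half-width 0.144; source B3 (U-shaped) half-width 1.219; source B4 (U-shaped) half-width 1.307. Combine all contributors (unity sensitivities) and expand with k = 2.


mean = (179.896 + 182.562 + 181.644 + 181.534 + 180.231 + 180.211 + 181.057 + 182.107 + 183.07 + 182.594) / 10 = 181.4906
s = sqrt(sum((x - mean)^2)/(n-1)) = 1.1165415
u_A = s / sqrt(n) = 1.1165415 / sqrt(10) = 0.35308142
u_B1 = 1.278 / sqrt(6) = 0.52174132
u_B2 = 0.144 / sqrt(3) = 0.083138439
u_B3 = 1.219 / sqrt(2) = 0.86196317
u_B4 = 1.307 / sqrt(2) = 0.92418856
uc = sqrt(0.35308142^2 + 0.52174132^2 + 0.083138439^2 + 0.86196317^2 + 0.92418856^2) = 1.4145308
U = k * uc = 2 * 1.4145308
U = 2.8291

2.8291


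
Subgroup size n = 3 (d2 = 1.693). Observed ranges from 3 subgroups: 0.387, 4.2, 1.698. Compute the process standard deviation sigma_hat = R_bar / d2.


R_bar = (0.387 + 4.2 + 1.698) / 3
R_bar = 6.285 / 3 = 2.095
sigma_hat = R_bar / d2 = 2.095 / 1.693 = 1.2374

1.2374


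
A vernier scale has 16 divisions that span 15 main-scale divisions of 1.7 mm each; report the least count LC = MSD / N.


LC = MSD / n_div
= 1.7 / 16
= 0.1062

0.1062


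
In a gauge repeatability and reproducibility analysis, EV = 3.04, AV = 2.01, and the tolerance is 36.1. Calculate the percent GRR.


GRR = sqrt(EV^2 + AV^2) = sqrt(3.04^2 + 2.01^2) = 3.6444067
%GRR = GRR / tol * 100 = 3.6444067 / 36.1 * 100
%GRR = 10.0953

10.0953


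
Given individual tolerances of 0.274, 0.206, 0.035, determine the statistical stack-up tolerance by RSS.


RSS = sqrt(0.274^2 + 0.206^2 + 0.035^2)
= sqrt(0.118737)
= 0.3446

0.3446


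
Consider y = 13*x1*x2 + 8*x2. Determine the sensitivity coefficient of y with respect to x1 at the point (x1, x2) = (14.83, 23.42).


y = 13*x1*x2 + 8*x2
dy/dx1 = 13*x2
Evaluate at x2 = 23.42: c1 = 13 * 23.42
c1 = 304.4600

304.4600


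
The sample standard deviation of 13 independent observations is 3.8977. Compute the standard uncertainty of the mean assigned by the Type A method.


u_A = s / sqrt(n)
u_A = 3.8977 / sqrt(13)
u_A = 3.8977 / 3.6055513
u_A = 1.0810

1.0810


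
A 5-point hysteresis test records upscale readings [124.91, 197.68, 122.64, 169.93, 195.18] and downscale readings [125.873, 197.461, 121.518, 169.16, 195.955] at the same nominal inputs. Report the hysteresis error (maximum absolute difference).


|124.91 - 125.873| = 0.9630
|197.68 - 197.461| = 0.2190
|122.64 - 121.518| = 1.1220
|169.93 - 169.16| = 0.7700
|195.18 - 195.955| = 0.7750
hysteresis = max(diffs) = 1.1220

1.1220


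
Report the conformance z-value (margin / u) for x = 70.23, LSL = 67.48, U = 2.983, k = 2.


u = U / k = 2.983 / 2 = 1.4915
margin = |LSL - x| = |67.48 - 70.23| = 2.75
z = margin / u = 2.75 / 1.4915
z = 1.8438

1.8438


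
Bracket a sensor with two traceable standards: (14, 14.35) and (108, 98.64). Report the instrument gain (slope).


slope = (y2 - y1) / (x2 - x1)
= (98.64 - 14.35) / (108 - 14)
= 84.2900 / 94
= 0.8967

0.8967


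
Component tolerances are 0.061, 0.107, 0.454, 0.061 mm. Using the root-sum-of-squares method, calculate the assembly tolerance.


RSS = sqrt(0.061^2 + 0.107^2 + 0.454^2 + 0.061^2)
= sqrt(0.225007)
= 0.4743

0.4743


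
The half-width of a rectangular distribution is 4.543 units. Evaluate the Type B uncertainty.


u_B = half_width / sqrt(3)
u_B = 4.543 / 1.7320508
u_B = 2.6229

2.6229


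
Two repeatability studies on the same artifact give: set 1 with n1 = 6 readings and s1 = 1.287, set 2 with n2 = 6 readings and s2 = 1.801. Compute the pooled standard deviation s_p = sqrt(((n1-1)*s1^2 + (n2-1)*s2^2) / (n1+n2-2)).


s_p = sqrt(((n1-1)*s1^2 + (n2-1)*s2^2) / (n1+n2-2))
numerator = (6-1)*1.287^2 + (6-1)*1.801^2 = 8.281845 + 16.218005 = 24.49985
denominator = 6 + 6 - 2 = 10
s_p^2 = 24.49985 / 10 = 2.449985
s_p = sqrt(2.449985) = 1.5652

1.5652


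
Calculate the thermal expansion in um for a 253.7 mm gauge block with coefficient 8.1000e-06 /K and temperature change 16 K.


dL = L * alpha * dT
= 253.7 * 8.1000e-06 * 16
= 0.0328795 mm
dL_um = 0.0328795 * 1000 = 32.8795 um

32.8795


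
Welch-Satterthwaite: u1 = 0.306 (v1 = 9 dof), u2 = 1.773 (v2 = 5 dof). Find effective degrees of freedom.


uc = sqrt(u1^2 + u2^2) = sqrt(0.306^2 + 1.773^2) = 1.7992123
v_eff = uc^4 / (u1^4/v1 + u2^4/v2)
= 1.7992123^4 / (0.306^4/9 + 1.773^4/5)
= 10.479237 / 1.9773291
v_eff = 5.2997

5.2997


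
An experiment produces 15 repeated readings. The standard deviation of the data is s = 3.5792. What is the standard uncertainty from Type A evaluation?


u_A = s / sqrt(n)
u_A = 3.5792 / sqrt(15)
u_A = 3.5792 / 3.8729833
u_A = 0.9241

0.9241


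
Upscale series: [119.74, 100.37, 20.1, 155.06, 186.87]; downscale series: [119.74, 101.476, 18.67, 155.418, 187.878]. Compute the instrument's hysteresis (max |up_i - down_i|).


|119.74 - 119.74| = 0
|100.37 - 101.476| = 1.1060
|20.1 - 18.67| = 1.4300
|155.06 - 155.418| = 0.3580
|186.87 - 187.878| = 1.0080
hysteresis = max(diffs) = 1.4300

1.4300


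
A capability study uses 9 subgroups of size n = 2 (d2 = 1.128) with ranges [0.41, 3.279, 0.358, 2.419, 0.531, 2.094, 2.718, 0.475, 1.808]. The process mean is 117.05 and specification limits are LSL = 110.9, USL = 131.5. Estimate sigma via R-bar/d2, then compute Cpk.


R_bar = (0.41 + 3.279 + 0.358 + 2.419 + 0.531 + 2.094 + 2.718 + 0.475 + 1.808) / 9 = 1.5657778
sigma = R_bar / d2 = 1.5657778 / 1.128 = 1.3881009
Cp = (USL - LSL)/(6*sigma) = (131.5 - 110.9)/(6*1.3881009) = 2.4734
Cpu = (131.5 - 117.05)/(3*1.3881009) = 3.4700
Cpl = (117.05 - 110.9)/(3*1.3881009) = 1.4768
Cpk = min(Cpu, Cpl) = 1.4768

1.4768


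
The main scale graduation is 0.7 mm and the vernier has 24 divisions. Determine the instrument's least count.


LC = MSD / n_div
= 0.7 / 24
= 0.0292

0.0292


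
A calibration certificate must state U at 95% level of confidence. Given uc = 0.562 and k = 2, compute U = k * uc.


U = k * uc
U = 2 * 0.562
U = 1.1240

1.1240


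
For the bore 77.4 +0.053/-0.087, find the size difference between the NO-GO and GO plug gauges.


GO = nominal - lower_tol (smallest hole = maximum material condition)
GO = 77.4 - 0.087 = 77.313
NO-GO = nominal + upper_tol (largest hole = least material condition)
NO-GO = 77.4 + 0.053 = 77.453
spread = NO-GO - GO = 77.453 - 77.313 = 0.1400

0.1400


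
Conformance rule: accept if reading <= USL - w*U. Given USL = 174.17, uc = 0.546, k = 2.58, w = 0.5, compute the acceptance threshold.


U = k * uc = 2.58 * 0.546 = 1.40868
guard band g = w * U = 0.5 * 1.40868 = 0.70434
AL = USL - g = 174.17 - 0.70434
AL = 173.4657

173.4657


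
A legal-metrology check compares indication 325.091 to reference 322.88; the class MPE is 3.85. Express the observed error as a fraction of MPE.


e = indication - reference = 325.091 - 322.88 = 2.2110
|e| = 2.2110
ratio = |e| / MPE = 2.2110 / 3.85
ratio = 0.5743

0.5743


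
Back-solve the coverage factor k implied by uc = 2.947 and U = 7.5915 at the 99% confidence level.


k = U / uc
k = 7.5915 / 2.947
k = 2.576

2.576


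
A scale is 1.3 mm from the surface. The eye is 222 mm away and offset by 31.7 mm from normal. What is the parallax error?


error = h * offset / d
= 1.3 * 31.7 / 222
= 0.1856

0.1856


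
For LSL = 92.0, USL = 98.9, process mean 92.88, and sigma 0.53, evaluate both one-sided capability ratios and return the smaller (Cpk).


Cpu = (USL - mean) / (3*sigma) = (98.9 - 92.88) / (3*0.53) = 3.7862
Cpl = (mean - LSL) / (3*sigma) = (92.88 - 92.0) / (3*0.53) = 0.5535
Cpk = min(Cpu, Cpl) = 0.5535

0.5535


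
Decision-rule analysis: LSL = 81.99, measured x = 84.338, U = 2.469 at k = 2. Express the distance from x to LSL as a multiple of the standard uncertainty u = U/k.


u = U / k = 2.469 / 2 = 1.2345
margin = |LSL - x| = |81.99 - 84.338| = 2.348
z = margin / u = 2.348 / 1.2345
z = 1.9020

1.9020


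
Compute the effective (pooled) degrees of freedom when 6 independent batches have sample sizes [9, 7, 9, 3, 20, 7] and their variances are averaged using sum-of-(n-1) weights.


nu = sum_i (n_i - 1)
nu = ((9 - 1) + (7 - 1) + (9 - 1) + (3 - 1) + (20 - 1) + (7 - 1))
nu = 8 + 6 + 8 + 2 + 19 + 6
nu = 49

49


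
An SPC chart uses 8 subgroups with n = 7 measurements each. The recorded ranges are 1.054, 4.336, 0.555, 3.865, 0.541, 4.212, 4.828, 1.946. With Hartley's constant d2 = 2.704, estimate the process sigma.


R_bar = (1.054 + 4.336 + 0.555 + 3.865 + 0.541 + 4.212 + 4.828 + 1.946) / 8
R_bar = 21.337 / 8 = 2.667125
sigma_hat = R_bar / d2 = 2.667125 / 2.704 = 0.9864

0.9864


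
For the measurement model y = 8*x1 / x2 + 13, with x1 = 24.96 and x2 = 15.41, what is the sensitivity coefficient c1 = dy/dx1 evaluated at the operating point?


y = 8*x1 / x2 + 13
dy/dx1 = 8/x2
Evaluate at x2 = 15.41: c1 = 8 / 15.41
c1 = 0.5191

0.5191


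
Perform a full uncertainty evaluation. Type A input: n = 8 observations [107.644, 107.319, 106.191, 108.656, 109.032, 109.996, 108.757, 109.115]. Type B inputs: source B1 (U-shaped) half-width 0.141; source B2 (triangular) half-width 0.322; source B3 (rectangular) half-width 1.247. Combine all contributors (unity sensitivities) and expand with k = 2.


mean = (107.644 + 107.319 + 106.191 + 108.656 + 109.032 + 109.996 + 108.757 + 109.115) / 8 = 108.33875
s = sqrt(sum((x - mean)^2)/(n-1)) = 1.2095227
u_A = s / sqrt(n) = 1.2095227 / sqrt(8) = 0.42763085
u_B1 = 0.141 / sqrt(2) = 0.099702056
u_B2 = 0.322 / sqrt(6) = 0.13145595
u_B3 = 1.247 / sqrt(3) = 0.71995579
uc = sqrt(0.42763085^2 + 0.099702056^2 + 0.13145595^2 + 0.71995579^2) = 0.85347856
U = k * uc = 2 * 0.85347856
U = 1.7070

1.7070


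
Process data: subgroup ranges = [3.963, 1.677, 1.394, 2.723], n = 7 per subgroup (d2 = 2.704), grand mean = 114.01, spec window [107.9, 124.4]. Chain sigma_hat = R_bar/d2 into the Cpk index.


R_bar = (3.963 + 1.677 + 1.394 + 2.723) / 4 = 2.43925
sigma = R_bar / d2 = 2.43925 / 2.704 = 0.9020895
Cp = (USL - LSL)/(6*sigma) = (124.4 - 107.9)/(6*0.9020895) = 3.0485
Cpu = (124.4 - 114.01)/(3*0.9020895) = 3.8392
Cpl = (114.01 - 107.9)/(3*0.9020895) = 2.2577
Cpk = min(Cpu, Cpl) = 2.2577

2.2577


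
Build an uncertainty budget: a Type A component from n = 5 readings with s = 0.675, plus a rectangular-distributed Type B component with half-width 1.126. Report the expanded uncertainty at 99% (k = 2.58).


u_A = s / sqrt(n) = 0.675 / sqrt(5) = 0.30186918
u_B = half_width / sqrt(3) = 1.126 / sqrt(3) = 0.6500964
uc = sqrt(u_A^2 + u_B^2) = sqrt(0.30186918^2 + 0.6500964^2) = 0.71676379
U = k * uc = 2.58 * 0.71676379
U = 1.8493

1.8493


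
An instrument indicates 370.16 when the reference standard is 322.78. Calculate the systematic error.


Systematic error = measured - true
= 370.16 - 322.78
= 47.3800

47.3800


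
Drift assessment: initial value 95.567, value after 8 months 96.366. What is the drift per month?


rate = (v2 - v1) / months
= (96.366 - 95.567) / 8
= 0.7990 / 8
= 0.0999

0.0999


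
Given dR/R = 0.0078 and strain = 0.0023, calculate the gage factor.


GF = (dR/R) / epsilon
= 0.0078 / 0.0023
= 3.3913

3.3913
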